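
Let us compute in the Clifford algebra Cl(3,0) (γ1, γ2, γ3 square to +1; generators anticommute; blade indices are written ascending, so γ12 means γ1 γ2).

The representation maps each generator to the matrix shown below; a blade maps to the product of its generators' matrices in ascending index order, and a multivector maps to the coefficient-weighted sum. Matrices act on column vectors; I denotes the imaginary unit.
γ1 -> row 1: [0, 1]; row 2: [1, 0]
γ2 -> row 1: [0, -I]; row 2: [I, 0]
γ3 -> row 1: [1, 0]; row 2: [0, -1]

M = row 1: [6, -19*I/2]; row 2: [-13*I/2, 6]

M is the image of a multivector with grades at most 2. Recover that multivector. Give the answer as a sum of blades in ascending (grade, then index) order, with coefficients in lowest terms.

Method: 1, rho(γ1), rho(γ2), rho(γ3) form a trace-orthogonal basis of the 2x2 complex matrices (tr(X Y) = 2 if X = Y, else 0), so M = m0*1 + m1*rho(γ1) + m2*rho(γ2) + m3*rho(γ3) with m0 = tr(M)/2 = 6, m1 = tr(M rho(γ1))/2 = -8*I, m2 = tr(M rho(γ2))/2 = 3/2, m3 = tr(M rho(γ3))/2 = 0.
Multiplying table entries, the bivector images are rho(γ12) = I*rho(γ3), rho(γ13) = -I*rho(γ2), rho(γ23) = I*rho(γ1); with real blade coefficients the real parts of m0..m3 are the coefficients of 1, γ1, γ2, γ3 and the imaginary parts give the bivectors (γ23: Im m1, γ13: -Im m2, γ12: Im m3).
Answer: 6 + 3/2*γ2 - 8*γ23


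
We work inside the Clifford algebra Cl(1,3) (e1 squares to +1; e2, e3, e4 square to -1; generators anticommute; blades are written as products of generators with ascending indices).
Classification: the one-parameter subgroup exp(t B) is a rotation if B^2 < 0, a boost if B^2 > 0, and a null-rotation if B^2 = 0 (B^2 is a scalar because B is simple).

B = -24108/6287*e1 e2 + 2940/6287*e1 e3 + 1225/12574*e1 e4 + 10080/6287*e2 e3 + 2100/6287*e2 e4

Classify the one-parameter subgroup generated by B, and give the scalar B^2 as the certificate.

B^2 term by term: the squares give (-24108/6287)^2*(e1 e2)^2 + (2940/6287)^2*(e1 e3)^2 + (1225/12574)^2*(e1 e4)^2 + (10080/6287)^2*(e2 e3)^2 + (2100/6287)^2*(e2 e4)^2 = 581195664/39526369*(+1) + 8643600/39526369*(+1) + 1500625/158105476*(+1) + 101606400/39526369*(-1) + 4410000/39526369*(-1) = 49/4 (each basis 2-blade squares to minus the product of its generators' squares); cross terms between blades sharing an index anticommute and cancel; the commuting (index-disjoint) pairs give grade-4 terms 2*c*c'*(blade product), which cancel blade by blade — e1 e2 e3 e4: -12348000/39526369 + 12348000/39526369 = 0 — confirming B is simple. So B^2 = 49/4.
Answer: boost, certificate B^2 = 49/4. One invariant decides it: the square 49/4 survives every conjugation, and its sign is exactly the classification.


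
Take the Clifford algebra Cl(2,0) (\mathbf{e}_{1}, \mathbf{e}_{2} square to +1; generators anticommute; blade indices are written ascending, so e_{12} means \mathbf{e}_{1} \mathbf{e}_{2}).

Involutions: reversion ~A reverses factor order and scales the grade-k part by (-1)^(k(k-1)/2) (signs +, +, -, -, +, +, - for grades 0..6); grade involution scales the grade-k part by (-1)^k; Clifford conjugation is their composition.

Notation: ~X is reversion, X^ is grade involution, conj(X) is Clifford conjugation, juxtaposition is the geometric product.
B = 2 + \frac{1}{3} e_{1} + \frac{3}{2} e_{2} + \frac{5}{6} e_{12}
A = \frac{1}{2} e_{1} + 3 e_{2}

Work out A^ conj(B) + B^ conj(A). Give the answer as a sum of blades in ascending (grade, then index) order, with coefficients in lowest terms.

first term: \frac{14}{3} - \frac{7}{2} e_{1} - \frac{67}{12} e_{2} - \frac{1}{4} e_{12}
second term: \frac{14}{3} - \frac{7}{2} e_{1} - \frac{67}{12} e_{2} + \frac{1}{4} e_{12}
Answer: \frac{28}{3} - 7 e_{1} - \frac{67}{6} e_{2}


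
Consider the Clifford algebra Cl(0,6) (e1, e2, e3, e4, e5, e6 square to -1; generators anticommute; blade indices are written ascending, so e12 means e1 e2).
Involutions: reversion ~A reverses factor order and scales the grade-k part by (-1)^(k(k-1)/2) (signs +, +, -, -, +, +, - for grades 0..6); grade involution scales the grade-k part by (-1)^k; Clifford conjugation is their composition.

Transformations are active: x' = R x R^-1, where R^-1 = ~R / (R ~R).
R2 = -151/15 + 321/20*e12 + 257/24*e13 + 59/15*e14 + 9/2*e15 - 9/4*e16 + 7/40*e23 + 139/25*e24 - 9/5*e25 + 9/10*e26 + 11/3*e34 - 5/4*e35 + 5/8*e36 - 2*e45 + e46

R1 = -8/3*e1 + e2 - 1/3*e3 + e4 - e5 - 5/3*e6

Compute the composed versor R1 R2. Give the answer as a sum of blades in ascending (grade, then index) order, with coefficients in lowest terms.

Distribute over the terms of R1 (each basis-blade product reordered to ascending indices, repeated generators contracted through their squares):
(-8/3*e1) R2 = 1208/45*e1 + 214/5*e2 + 257/9*e3 + 472/45*e4 + 12*e5 - 6*e6 - 7/15*e123 - 1112/75*e124 + 24/5*e125 - 12/5*e126 - 88/9*e134 + 10/3*e135 - 5/3*e136 + 16/3*e145 - 8/3*e146
(e2) R2 = 321/20*e1 - 151/15*e2 - 7/40*e3 - 139/25*e4 + 9/5*e5 - 9/10*e6 - 257/24*e123 - 59/15*e124 - 9/2*e125 + 9/4*e126 + 11/3*e234 - 5/4*e235 + 5/8*e236 - 2*e245 + e246
(-1/3*e3) R2 = -257/72*e1 - 7/120*e2 + 151/45*e3 + 11/9*e4 - 5/12*e5 + 5/24*e6 - 107/20*e123 + 59/45*e134 + 3/2*e135 - 3/4*e136 + 139/75*e234 - 3/5*e235 + 3/10*e236 + 2/3*e345 - 1/3*e346
(e4) R2 = 59/15*e1 + 139/25*e2 + 11/3*e3 - 151/15*e4 + 2*e5 - e6 + 321/20*e124 + 257/24*e134 - 9/2*e145 + 9/4*e146 + 7/40*e234 + 9/5*e245 - 9/10*e246 + 5/4*e345 - 5/8*e346
(-e5) R2 = -9/2*e1 + 9/5*e2 + 5/4*e3 + 2*e4 + 151/15*e5 - 321/20*e125 - 257/24*e135 - 59/15*e145 - 9/4*e156 - 7/40*e235 - 139/25*e245 + 9/10*e256 - 11/3*e345 + 5/8*e356 + e456
(-5/3*e6) R2 = 15/4*e1 - 3/2*e2 - 25/24*e3 - 5/3*e4 + 151/9*e6 - 107/4*e126 - 1285/72*e136 - 59/9*e146 - 15/2*e156 - 7/24*e236 - 139/15*e246 + 3*e256 - 55/9*e346 + 25/12*e356 + 10/3*e456
Summing the partial products and collecting blades:
Answer: 5101/120*e1 + 7707/200*e2 + 641/18*e3 - 806/225*e4 + 509/20*e5 + 3271/360*e6 - 661/40*e123 - 271/100*e124 - 63/4*e125 - 269/10*e126 + 269/120*e134 - 47/8*e135 - 1459/72*e136 - 31/10*e145 - 251/36*e146 - 39/4*e156 + 1139/200*e234 - 81/40*e235 + 19/30*e236 - 144/25*e245 - 55/6*e246 + 39/10*e256 - 7/4*e345 - 509/72*e346 + 65/24*e356 + 13/3*e456


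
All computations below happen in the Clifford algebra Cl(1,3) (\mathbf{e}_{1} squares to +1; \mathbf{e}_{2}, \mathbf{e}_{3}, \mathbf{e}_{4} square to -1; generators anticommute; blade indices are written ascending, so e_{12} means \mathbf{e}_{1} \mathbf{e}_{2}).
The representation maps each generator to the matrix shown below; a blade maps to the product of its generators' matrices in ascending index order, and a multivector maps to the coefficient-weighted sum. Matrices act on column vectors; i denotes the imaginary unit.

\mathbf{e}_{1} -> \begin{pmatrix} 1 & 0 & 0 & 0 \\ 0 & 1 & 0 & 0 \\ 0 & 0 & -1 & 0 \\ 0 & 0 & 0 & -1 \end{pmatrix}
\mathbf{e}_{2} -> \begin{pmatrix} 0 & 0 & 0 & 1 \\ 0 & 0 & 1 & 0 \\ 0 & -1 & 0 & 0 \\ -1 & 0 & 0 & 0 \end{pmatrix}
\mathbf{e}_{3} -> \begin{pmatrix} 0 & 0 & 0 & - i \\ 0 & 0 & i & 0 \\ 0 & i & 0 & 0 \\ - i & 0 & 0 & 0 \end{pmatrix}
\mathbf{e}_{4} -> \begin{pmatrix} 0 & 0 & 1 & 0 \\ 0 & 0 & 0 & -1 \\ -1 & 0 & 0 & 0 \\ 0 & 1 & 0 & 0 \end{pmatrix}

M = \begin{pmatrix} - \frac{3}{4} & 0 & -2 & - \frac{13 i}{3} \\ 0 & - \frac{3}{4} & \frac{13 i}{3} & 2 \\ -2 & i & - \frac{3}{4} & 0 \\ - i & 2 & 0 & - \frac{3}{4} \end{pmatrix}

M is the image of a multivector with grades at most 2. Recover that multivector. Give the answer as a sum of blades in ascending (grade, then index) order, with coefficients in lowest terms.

Method: the blade images are trace-orthogonal — tr(rho(e_A) rho(e_B)^-1) = 4 if A = B and 0 otherwise — and rho(e_A)^-1 = (e_A)^2 * rho(e_A) with (e_A)^2 = +1 or -1, so the coefficient of e_A in the preimage is (e_A)^2 * tr(M rho(e_A))/4.
Nonzero projections over blades of grade <= 2: 1: (1)^2 = +1, tr(M 1) = -3, coefficient -\frac{3}{4}; e_{3}: (e_{3})^2 = -1, tr(M rho(e_{3})) = - \frac{32}{3}, coefficient \frac{8}{3}; e_{13}: (e_{13})^2 = +1, tr(M rho(e_{13})) = \frac{20}{3}, coefficient \frac{5}{3}; e_{14}: (e_{14})^2 = +1, tr(M rho(e_{14})) = -8, coefficient -2. Every other blade of grade <= 2 projects to 0.
Answer: -\frac{3}{4} + \frac{8}{3} e_{3} + \frac{5}{3} e_{13} - 2 e_{14}


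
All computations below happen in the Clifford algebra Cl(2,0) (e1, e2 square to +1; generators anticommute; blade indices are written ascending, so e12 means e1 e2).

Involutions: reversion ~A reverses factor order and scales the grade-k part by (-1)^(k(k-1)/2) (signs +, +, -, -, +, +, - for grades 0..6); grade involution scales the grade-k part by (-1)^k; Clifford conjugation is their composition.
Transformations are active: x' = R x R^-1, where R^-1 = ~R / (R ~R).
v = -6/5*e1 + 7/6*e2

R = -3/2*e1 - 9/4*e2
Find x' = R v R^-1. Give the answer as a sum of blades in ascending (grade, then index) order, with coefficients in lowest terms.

~R = -3/2*e1 - 9/4*e2, and R ~R = 117/16, so R^-1 = ~R / (117/16).
R v = -33/40 - 89/20*e12
Answer: 20/13*e1 - 257/390*e2


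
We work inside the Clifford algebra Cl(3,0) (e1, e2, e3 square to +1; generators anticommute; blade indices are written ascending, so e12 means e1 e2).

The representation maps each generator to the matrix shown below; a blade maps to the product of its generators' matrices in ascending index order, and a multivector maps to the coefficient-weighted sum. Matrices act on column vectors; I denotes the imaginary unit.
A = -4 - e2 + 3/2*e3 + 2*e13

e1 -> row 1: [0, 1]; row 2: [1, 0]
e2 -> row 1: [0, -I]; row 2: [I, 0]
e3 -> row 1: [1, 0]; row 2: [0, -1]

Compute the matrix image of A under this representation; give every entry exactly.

Bivector images (products of the table entries): rho(e13) = rho(e1)rho(e3) = row 1: [0, -1]; row 2: [1, 0].
M = (-4)*1 + (-1)*rho(e2) + (3/2)*rho(e3) + (2)*rho(e13), summed entrywise (1 is the identity matrix):
Answer: row 1: [-5/2, -2 + I]; row 2: [2 - I, -11/2]


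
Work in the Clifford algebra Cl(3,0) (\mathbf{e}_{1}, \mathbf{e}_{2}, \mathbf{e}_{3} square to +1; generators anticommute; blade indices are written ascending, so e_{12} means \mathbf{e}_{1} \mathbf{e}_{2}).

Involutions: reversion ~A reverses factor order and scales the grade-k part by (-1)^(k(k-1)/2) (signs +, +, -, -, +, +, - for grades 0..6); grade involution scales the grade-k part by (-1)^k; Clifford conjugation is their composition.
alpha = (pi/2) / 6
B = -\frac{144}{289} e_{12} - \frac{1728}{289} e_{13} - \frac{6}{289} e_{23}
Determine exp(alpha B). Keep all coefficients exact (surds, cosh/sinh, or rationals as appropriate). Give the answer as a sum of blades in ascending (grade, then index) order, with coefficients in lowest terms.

B^2 term by term: the squares give (-\frac{144}{289})^2*(e_{12})^2 + (-\frac{1728}{289})^2*(e_{13})^2 + (-\frac{6}{289})^2*(e_{23})^2 = \frac{20736}{83521}*(-1) + \frac{2985984}{83521}*(-1) + \frac{36}{83521}*(-1) = -36 (each basis 2-blade squares to minus the product of its generators' squares); cross terms between blades sharing an index anticommute and cancel. So B^2 = -36.
B^2 = -36 — a negative square means the series sums to a rotation: l = 6, alpha*l = \frac{\pi}{2}, so exp(alpha B) = cos(\frac{\pi}{2}) + (sin(\frac{\pi}{2})/6)*B = 0 + (\frac{1}{6})*B.
Answer: - \frac{24}{289} e_{12} - \frac{288}{289} e_{13} - \frac{1}{289} e_{23}


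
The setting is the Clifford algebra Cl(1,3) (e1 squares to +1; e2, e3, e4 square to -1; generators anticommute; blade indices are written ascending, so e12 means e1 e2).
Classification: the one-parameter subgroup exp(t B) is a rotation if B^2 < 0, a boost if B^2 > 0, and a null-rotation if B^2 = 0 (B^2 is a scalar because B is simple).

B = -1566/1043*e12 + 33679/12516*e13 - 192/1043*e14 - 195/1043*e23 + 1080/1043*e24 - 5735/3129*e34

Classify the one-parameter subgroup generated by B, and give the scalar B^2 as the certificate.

B^2 term by term: the squares give (-1566/1043)^2*(e12)^2 + (33679/12516)^2*(e13)^2 + (-192/1043)^2*(e14)^2 + (-195/1043)^2*(e23)^2 + (1080/1043)^2*(e24)^2 + (-5735/3129)^2*(e34)^2 = 2452356/1087849*(+1) + 1134275041/156650256*(+1) + 36864/1087849*(+1) + 38025/1087849*(-1) + 1166400/1087849*(-1) + 32890225/9790641*(-1) = 81/16 (each basis 2-blade squares to minus the product of its generators' squares); cross terms between blades sharing an index anticommute and cancel; the commuting (index-disjoint) pairs give grade-4 terms 2*c*c'*(blade product), which cancel blade by blade — e1234: 5987340/1087849 - 6062220/1087849 + 74880/1087849 = 0 — confirming B is simple. So B^2 = 81/16.
Answer: boost, certificate B^2 = 81/16. Note: conjugating B changes its blade decomposition but never the scalar B^2 = 81/16, whose sign settles the classification.


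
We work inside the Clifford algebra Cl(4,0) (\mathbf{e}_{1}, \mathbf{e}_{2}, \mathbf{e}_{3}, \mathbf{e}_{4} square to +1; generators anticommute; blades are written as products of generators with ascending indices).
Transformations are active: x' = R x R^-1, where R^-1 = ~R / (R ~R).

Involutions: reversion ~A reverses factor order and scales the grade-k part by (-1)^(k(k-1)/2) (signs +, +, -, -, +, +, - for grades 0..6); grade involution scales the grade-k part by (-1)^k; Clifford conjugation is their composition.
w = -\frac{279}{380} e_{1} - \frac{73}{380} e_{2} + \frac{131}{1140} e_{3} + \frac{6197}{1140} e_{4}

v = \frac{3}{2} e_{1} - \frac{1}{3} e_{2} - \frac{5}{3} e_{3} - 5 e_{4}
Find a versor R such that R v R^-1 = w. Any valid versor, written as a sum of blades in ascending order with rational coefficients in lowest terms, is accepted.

R = v + w = \frac{291}{380} e_{1} - \frac{599}{1140} e_{2} - \frac{1769}{1140} e_{3} + \frac{497}{1140} e_{4} works: the equal norms (\frac{1085}{36}) guarantee its sandwich swaps v into w.
Answer: \frac{291}{380} e_{1} - \frac{599}{1140} e_{2} - \frac{1769}{1140} e_{3} + \frac{497}{1140} e_{4}


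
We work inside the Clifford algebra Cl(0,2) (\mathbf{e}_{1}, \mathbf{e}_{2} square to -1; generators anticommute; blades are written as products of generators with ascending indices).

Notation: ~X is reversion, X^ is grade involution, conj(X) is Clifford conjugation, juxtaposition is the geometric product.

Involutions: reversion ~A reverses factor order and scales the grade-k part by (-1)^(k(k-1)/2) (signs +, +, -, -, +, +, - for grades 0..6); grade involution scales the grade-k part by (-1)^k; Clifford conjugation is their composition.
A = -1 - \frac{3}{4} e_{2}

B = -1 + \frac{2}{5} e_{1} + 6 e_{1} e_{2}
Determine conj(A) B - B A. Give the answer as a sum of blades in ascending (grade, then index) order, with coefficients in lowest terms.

first term: 1 + \frac{41}{10} e_{1} - \frac{3}{4} e_{2} - \frac{63}{10} e_{1} e_{2}
second term: 1 + \frac{41}{10} e_{1} + \frac{3}{4} e_{2} - \frac{63}{10} e_{1} e_{2}
Answer: -\frac{3}{2} e_{2}


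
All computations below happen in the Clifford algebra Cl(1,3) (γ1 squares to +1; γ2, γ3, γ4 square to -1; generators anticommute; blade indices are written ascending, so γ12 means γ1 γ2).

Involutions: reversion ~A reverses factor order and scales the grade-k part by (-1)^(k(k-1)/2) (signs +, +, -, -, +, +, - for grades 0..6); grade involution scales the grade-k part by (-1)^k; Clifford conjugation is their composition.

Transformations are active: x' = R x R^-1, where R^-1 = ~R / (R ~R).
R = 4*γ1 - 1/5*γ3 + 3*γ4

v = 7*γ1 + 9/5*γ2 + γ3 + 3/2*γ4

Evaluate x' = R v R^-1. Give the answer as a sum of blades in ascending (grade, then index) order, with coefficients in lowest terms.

~R = 4*γ1 - 1/5*γ3 + 3*γ4, and R ~R = 174/25, so R^-1 = ~R / (174/25).
R v = 237/10 + 36/5*γ12 + 27/5*γ13 - 15*γ14 + 9/25*γ23 - 27/5*γ24 - 33/10*γ34
Answer: 587/29*γ1 - 9/5*γ2 - 137/58*γ3 + 549/29*γ4


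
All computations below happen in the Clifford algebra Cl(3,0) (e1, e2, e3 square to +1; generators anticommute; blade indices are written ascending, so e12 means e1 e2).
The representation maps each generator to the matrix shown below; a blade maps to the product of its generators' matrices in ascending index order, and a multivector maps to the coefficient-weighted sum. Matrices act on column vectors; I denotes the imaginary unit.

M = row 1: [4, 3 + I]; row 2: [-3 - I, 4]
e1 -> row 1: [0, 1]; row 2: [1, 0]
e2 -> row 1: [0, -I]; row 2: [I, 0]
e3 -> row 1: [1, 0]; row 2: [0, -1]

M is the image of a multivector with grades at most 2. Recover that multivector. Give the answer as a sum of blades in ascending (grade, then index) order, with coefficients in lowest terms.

Method: 1, rho(e1), rho(e2), rho(e3) form a trace-orthogonal basis of the 2x2 complex matrices (tr(X Y) = 2 if X = Y, else 0), so M = m0*1 + m1*rho(e1) + m2*rho(e2) + m3*rho(e3) with m0 = tr(M)/2 = 4, m1 = tr(M rho(e1))/2 = 0, m2 = tr(M rho(e2))/2 = -1 + 3*I, m3 = tr(M rho(e3))/2 = 0.
Multiplying table entries, the bivector images are rho(e12) = I*rho(e3), rho(e13) = -I*rho(e2), rho(e23) = I*rho(e1); with real blade coefficients the real parts of m0..m3 are the coefficients of 1, e1, e2, e3 and the imaginary parts give the bivectors (e23: Im m1, e13: -Im m2, e12: Im m3).
Answer: 4 - e2 - 3*e13


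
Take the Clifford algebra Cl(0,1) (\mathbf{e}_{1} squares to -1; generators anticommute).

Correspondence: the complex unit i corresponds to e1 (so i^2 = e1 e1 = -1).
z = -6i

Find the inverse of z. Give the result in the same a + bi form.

In blades: z = -6 e_{1}.
With qbar = 6 e_{1} (scalar fixed, mapped units negated), z qbar = 36 (the sum of squared coefficients), so z^-1 = qbar / (36) = \frac{1}{6} e_{1}; translating back:
Answer: \frac{1}{6}i


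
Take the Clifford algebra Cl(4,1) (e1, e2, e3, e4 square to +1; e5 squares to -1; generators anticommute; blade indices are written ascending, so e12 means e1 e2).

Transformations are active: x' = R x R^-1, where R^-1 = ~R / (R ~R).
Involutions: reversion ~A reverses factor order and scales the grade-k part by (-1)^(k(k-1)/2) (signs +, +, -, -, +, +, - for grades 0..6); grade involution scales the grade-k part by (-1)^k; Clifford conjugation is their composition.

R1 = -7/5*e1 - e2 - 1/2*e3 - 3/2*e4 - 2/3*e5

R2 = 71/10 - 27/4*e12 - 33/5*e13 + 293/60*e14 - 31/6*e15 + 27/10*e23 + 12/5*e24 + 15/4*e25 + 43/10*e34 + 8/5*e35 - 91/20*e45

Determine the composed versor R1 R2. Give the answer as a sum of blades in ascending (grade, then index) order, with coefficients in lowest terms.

Distribute over the terms of R1 (each basis-blade product reordered to ascending indices, repeated generators contracted through their squares):
(-7/5*e1) R2 = -497/50*e1 + 189/20*e2 + 231/25*e3 - 2051/300*e4 + 217/30*e5 - 189/50*e123 - 84/25*e124 - 21/4*e125 - 301/50*e134 - 56/25*e135 + 637/100*e145
(-e2) R2 = -27/4*e1 - 71/10*e2 - 27/10*e3 - 12/5*e4 - 15/4*e5 - 33/5*e123 + 293/60*e124 - 31/6*e125 - 43/10*e234 - 8/5*e235 + 91/20*e245
(-1/2*e3) R2 = -33/10*e1 + 27/20*e2 - 71/20*e3 - 43/20*e4 - 4/5*e5 + 27/8*e123 + 293/120*e134 - 31/12*e135 + 6/5*e234 + 15/8*e235 + 91/40*e345
(-3/2*e4) R2 = 293/40*e1 + 18/5*e2 + 129/20*e3 - 213/20*e4 + 273/40*e5 + 81/8*e124 + 99/10*e134 - 31/4*e145 - 81/20*e234 + 45/8*e245 + 12/5*e345
(-2/3*e5) R2 = 31/9*e1 - 5/2*e2 - 16/15*e3 + 91/30*e4 - 71/15*e5 + 9/2*e125 + 22/5*e135 - 293/90*e145 - 9/5*e235 - 8/5*e245 - 43/15*e345
Summing the partial products and collecting blades:
Answer: -16597/1800*e1 + 24/5*e2 + 628/75*e3 - 5701/300*e4 + 191/40*e5 - 1401/200*e123 + 6989/600*e124 - 71/12*e125 + 3793/600*e134 - 127/300*e135 - 1043/225*e145 - 143/20*e234 - 61/40*e235 + 343/40*e245 + 217/120*e345


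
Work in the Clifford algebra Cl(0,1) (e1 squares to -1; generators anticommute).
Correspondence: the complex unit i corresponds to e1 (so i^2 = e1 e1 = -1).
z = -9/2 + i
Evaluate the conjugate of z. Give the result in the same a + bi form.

In blades: z = -9/2 + e1.
Conjugation here is Clifford conjugation: the scalar is fixed and the grade-1 and grade-2 blades all flip sign, giving -9/2 - e1; translating back:
Answer: -9/2 - i


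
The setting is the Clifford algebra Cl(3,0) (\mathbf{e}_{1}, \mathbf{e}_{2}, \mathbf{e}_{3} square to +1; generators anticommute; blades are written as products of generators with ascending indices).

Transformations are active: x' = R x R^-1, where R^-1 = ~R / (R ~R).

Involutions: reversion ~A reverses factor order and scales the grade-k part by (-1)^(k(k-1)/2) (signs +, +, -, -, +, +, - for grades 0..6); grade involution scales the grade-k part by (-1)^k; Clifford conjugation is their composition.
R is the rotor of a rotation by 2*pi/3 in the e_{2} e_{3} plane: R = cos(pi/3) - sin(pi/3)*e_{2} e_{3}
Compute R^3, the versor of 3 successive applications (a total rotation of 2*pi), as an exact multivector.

Because a rotor carries half the rotation angle, composing 3 copies of this e_{2} e_{3}-plane rotor multiplies the phase: 3*(pi/3) = \pi, hence R^3 = cos(\pi) - sin(\pi)*e_{2} e_{3}.
cos(\pi) = -1 and sin(\pi) = 0, so R^3 = -1. The total rotation 2*pi is 1 full turn, so every vector returns to itself, yet the rotor is -1, on the OTHER sheet of the double cover (an odd number of 2*pi turns).
Answer: -1


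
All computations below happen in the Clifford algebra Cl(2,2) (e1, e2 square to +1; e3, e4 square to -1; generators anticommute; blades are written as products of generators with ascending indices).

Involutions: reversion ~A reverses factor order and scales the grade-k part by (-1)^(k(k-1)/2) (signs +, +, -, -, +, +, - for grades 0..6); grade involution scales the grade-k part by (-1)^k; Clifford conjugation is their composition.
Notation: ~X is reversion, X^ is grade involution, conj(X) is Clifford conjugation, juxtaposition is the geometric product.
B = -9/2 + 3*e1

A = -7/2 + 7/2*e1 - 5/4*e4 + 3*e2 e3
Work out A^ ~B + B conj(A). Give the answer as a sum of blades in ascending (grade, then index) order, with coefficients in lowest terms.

first term: 21/4 + 21/4*e1 - 45/8*e4 - 15/4*e1 e4 - 27/2*e2 e3 + 9*e1 e2 e3
second term: 21/4 + 21/4*e1 - 45/8*e4 + 15/4*e1 e4 + 27/2*e2 e3 - 9*e1 e2 e3
Answer: 21/2 + 21/2*e1 - 45/4*e4


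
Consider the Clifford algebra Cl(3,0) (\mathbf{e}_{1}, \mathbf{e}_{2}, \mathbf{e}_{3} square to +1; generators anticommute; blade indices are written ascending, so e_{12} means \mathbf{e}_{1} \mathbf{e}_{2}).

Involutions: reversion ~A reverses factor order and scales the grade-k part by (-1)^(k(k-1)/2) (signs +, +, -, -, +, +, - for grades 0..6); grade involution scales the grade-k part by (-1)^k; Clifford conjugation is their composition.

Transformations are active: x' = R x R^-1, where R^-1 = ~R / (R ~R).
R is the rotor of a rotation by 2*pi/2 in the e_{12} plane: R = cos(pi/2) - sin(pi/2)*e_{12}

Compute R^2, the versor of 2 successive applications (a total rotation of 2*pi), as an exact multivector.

Rotor phase runs at HALF the rotation angle; powers of one rotor simply add phase, so after 2 steps in e_{12} the phase is 2*pi/2 = \pi and R^2 = cos(\pi) - sin(\pi)*e_{12}.
cos(\pi) = -1 and sin(\pi) = 0, so R^2 = -1. The total rotation 2*pi is 1 full turn, so every vector returns to itself, yet the rotor is -1, on the OTHER sheet of the double cover (an odd number of 2*pi turns).
Answer: -1


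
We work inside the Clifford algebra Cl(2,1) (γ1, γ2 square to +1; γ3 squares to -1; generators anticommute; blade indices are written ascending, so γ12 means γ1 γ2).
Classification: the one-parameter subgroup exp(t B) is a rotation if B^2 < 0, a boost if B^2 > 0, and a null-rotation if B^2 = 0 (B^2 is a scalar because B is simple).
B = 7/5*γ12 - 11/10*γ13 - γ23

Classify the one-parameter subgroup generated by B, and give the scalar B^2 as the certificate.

B^2 term by term: the squares give (7/5)^2*(γ12)^2 + (-11/10)^2*(γ13)^2 + (-1)^2*(γ23)^2 = 49/25*(-1) + 121/100*(+1) + 1*(+1) = 1/4 (each basis 2-blade squares to minus the product of its generators' squares); cross terms between blades sharing an index anticommute and cancel. So B^2 = 1/4.
Answer: boost, certificate B^2 = 1/4. The scalar 1/4 is the complete invariant here: its sign names the subgroup type.


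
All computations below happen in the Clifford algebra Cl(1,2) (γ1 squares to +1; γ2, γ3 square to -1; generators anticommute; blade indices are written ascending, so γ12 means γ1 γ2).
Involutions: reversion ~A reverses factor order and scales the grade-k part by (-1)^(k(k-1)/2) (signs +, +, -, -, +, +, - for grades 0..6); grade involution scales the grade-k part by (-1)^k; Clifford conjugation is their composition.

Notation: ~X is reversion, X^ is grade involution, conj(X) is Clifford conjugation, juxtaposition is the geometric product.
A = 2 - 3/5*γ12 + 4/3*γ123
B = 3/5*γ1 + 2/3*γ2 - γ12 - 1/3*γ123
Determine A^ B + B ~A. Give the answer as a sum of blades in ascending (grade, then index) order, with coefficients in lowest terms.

first term: 7/45 + 8/5*γ1 + 127/75*γ2 + 23/15*γ3 - 2*γ12 - 8/9*γ13 - 4/5*γ23 - 2/3*γ123
second term: -47/45 + 8/5*γ1 + 127/75*γ2 + 17/15*γ3 - 2*γ12 - 8/9*γ13 - 4/5*γ23 - 2/3*γ123
Answer: -8/9 + 16/5*γ1 + 254/75*γ2 + 8/3*γ3 - 4*γ12 - 16/9*γ13 - 8/5*γ23 - 4/3*γ123


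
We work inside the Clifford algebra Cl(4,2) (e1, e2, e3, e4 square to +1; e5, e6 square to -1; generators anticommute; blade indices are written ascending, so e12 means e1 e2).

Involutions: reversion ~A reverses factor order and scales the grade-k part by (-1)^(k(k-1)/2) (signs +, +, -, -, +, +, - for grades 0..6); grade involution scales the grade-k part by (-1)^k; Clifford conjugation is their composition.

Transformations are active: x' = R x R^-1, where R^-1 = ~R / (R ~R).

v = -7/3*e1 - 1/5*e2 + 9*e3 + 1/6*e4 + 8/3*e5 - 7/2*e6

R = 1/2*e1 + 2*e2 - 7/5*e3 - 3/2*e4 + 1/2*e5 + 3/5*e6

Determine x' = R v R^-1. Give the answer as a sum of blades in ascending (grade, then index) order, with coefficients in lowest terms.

~R = 1/2*e1 + 2*e2 - 7/5*e3 - 3/2*e4 + 1/2*e5 + 3/5*e6, and R ~R = 157/20, so R^-1 = ~R / (157/20).
R v = -273/20 + 137/30*e12 + 37/30*e13 - 41/12*e14 + 5/2*e15 - 7/20*e16 + 443/25*e23 + 1/30*e24 + 163/30*e25 - 172/25*e26 + 199/15*e34 - 247/30*e35 - 1/2*e36 - 49/12*e45 + 103/20*e46 - 67/20*e56
Answer: 280/471*e1 - 5303/785*e2 - 3243/785*e3 + 4757/942*e4 - 2075/471*e5 + 2219/1570*e6


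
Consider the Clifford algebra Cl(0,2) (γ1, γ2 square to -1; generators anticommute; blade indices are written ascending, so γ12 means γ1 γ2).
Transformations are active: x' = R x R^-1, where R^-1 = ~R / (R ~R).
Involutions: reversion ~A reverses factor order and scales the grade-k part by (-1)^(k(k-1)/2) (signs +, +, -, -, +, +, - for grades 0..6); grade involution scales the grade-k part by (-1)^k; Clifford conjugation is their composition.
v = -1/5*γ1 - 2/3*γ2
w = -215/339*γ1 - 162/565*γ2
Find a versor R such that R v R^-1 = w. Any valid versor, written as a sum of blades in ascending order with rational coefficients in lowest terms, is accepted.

Sketch: the shared square -109/225 makes R = v + w = -1414/1695*γ1 - 1616/1695*γ2 the natural versor; its sandwich fixes that direction, negates (v - w)/2, and sends v to w.
Answer: -1414/1695*γ1 - 1616/1695*γ2


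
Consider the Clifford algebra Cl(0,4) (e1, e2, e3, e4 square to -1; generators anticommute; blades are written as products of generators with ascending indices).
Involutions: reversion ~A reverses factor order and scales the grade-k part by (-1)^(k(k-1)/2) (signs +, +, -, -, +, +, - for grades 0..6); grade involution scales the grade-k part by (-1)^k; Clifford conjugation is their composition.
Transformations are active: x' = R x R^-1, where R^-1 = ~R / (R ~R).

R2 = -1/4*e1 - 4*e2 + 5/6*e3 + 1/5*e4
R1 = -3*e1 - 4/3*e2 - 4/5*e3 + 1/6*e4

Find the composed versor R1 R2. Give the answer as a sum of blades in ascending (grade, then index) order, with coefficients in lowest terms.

Distribute over the terms of R1 (each basis-blade product reordered to ascending indices, repeated generators contracted through their squares):
(-3*e1) R2 = -3/4 + 12*e1 e2 - 5/2*e1 e3 - 3/5*e1 e4
(-4/3*e2) R2 = -16/3 - 1/3*e1 e2 - 10/9*e2 e3 - 4/15*e2 e4
(-4/5*e3) R2 = 2/3 - 1/5*e1 e3 - 16/5*e2 e3 - 4/25*e3 e4
(1/6*e4) R2 = -1/30 + 1/24*e1 e4 + 2/3*e2 e4 - 5/36*e3 e4
Summing the partial products and collecting blades:
Answer: -109/20 + 35/3*e1 e2 - 27/10*e1 e3 - 67/120*e1 e4 - 194/45*e2 e3 + 2/5*e2 e4 - 269/900*e3 e4


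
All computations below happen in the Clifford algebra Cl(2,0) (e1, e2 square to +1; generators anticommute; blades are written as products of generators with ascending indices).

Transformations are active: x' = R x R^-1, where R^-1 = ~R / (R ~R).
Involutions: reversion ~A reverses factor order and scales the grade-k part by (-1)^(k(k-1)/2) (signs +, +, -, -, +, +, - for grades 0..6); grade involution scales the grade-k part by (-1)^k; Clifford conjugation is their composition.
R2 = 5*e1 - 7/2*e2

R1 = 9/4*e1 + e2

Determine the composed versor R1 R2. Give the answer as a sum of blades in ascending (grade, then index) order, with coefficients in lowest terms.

Distribute over the terms of R1 (each basis-blade product reordered to ascending indices, repeated generators contracted through their squares):
(9/4*e1) R2 = 45/4 - 63/8*e1 e2
(e2) R2 = -7/2 - 5*e1 e2
Summing the partial products and collecting blades:
Answer: 31/4 - 103/8*e1 e2


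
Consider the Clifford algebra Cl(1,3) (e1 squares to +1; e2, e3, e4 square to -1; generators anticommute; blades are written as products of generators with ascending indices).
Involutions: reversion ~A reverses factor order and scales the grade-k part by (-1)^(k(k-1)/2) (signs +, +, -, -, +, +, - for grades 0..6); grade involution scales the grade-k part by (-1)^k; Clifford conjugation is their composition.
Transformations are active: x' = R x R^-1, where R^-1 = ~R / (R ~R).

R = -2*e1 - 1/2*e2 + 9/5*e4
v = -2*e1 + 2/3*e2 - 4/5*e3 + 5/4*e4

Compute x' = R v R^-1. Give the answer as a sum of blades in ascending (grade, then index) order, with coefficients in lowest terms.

~R = -2*e1 - 1/2*e2 + 9/5*e4, and R ~R = 51/100, so R^-1 = ~R / (51/100).
R v = 25/12 - 7/3*e1 e2 + 8/5*e1 e3 + 11/10*e1 e4 + 2/5*e2 e3 - 73/40*e2 e4 + 36/25*e3 e4
Answer: -2194/153*e1 - 727/153*e2 + 4/5*e3 + 915/68*e4


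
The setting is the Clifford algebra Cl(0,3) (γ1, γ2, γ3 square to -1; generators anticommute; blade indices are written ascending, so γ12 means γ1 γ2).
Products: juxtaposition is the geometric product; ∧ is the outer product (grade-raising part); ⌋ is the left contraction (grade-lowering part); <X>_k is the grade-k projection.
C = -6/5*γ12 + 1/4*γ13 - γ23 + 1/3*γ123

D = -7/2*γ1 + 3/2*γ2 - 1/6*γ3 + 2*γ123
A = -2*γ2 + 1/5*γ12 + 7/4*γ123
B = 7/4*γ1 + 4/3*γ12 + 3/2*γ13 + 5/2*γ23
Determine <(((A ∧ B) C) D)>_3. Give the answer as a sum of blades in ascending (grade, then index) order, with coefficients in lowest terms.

step 1: 7/2*γ12 + 3*γ123
step 2: 26/5 + 3*γ1 + 3/4*γ2 + 73/30*γ3 + 7/2*γ13 + 7/8*γ23
step 3: 3521/360 - 581/30*γ1 + 3587/240*γ2 - 2833/240*γ3 + 271/120*γ12 + 571/60*γ13 - 391/40*γ23 + 167/80*γ123
step 4: 167/80*γ123
Answer: 167/80*γ123


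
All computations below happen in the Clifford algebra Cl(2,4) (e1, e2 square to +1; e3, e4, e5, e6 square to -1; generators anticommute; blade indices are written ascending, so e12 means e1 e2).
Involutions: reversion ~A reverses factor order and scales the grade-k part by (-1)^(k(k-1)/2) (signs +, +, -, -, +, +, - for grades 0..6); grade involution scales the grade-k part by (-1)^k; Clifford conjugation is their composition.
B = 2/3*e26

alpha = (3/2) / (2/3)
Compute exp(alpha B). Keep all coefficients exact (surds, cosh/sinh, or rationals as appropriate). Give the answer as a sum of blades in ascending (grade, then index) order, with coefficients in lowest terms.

B^2 = (2/3)^2*(e26)^2 = 4/9*(+1) = 4/9 (a basis 2-blade squares to minus the product of its generators' squares).
B^2 = 4/9 — the series telescopes hyperbolically here: l = 2/3, alpha*l = 3/2, so exp(alpha B) = cosh(3/2) + (sinh(3/2)/(2/3))*B = cosh(3/2) + (3*sinh(3/2)/2)*B.
Answer: cosh(3/2) + sinh(3/2)*e26


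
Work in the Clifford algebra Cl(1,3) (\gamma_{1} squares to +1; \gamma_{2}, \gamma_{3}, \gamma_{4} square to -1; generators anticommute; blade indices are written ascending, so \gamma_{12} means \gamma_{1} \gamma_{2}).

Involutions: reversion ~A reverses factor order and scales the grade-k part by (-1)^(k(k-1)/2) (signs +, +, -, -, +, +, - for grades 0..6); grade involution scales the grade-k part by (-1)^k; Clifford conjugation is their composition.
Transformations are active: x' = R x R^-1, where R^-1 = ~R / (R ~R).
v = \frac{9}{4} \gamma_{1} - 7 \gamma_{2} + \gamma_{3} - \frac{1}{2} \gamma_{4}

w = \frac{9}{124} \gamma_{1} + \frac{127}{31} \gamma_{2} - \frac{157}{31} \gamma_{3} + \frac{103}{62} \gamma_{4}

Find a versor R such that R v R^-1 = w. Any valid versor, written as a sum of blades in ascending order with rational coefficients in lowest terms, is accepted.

Why this works: both vectors square to -\frac{723}{16}, so q(v) = q(w) and R = v + w = \frac{72}{31} \gamma_{1} - \frac{90}{31} \gamma_{2} - \frac{126}{31} \gamma_{3} + \frac{36}{31} \gamma_{4} carries v to w — its own direction survives, the complement (v - w)/2 flips.
Answer: \frac{72}{31} \gamma_{1} - \frac{90}{31} \gamma_{2} - \frac{126}{31} \gamma_{3} + \frac{36}{31} \gamma_{4}


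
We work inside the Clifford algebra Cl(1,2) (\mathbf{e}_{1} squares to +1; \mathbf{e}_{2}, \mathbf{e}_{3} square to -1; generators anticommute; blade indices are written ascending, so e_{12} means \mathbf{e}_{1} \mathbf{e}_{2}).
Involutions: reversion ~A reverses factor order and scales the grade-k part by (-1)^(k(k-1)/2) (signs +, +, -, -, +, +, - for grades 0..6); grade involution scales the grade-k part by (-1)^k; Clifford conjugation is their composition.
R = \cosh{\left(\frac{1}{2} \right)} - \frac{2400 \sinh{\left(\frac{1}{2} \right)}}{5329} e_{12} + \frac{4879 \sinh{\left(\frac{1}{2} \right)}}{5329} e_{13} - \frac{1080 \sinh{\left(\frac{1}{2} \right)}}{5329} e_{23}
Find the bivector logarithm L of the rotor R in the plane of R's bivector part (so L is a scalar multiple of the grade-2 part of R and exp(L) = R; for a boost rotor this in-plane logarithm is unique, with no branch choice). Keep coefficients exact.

The scalar part of R is \cosh{\left(\frac{1}{2} \right)}, so cosh pins the rapidity up to sign — the sign comes from the bivector part; dividing that part by sinh of the rapidity yields the plane, and the in-plane L = rapidity * plane is unique because the two sign choices cancel.
Concretely: cosh(rapidity) = \cosh{\left(\frac{1}{2} \right)} gives rapidity = ±\frac{1}{2}, and since rapidity/sinh(rapidity) is even the sign is immaterial: L = (rapidity/sinh(rapidity)) * <R>_2 = (\frac{1}{2 \sinh{\left(\frac{1}{2} \right)}}) * <R>_2.
Answer: - \frac{1200}{5329} e_{12} + \frac{4879}{10658} e_{13} - \frac{540}{5329} e_{23}


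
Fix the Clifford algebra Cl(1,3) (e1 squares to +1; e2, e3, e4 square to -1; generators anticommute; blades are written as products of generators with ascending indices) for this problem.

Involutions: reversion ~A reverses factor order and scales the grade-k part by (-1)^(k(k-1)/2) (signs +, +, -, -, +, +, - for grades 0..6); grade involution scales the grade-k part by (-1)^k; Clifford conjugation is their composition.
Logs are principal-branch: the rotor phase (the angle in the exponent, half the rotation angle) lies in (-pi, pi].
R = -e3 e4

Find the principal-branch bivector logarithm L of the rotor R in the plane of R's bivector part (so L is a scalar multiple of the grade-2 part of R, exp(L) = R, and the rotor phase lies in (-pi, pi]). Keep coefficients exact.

The scalar part of R is 0, so the principal-branch rotor phase is pinned; divide the bivector part by its sine to get the unit plane — L is the phase times that plane.
Concretely: cos(phase) = 0 gives phase = ±pi/2, and since phase/sin(phase) is even the sign is immaterial: L = (phase/sin(phase)) * <R>_2 = (pi/2) * <R>_2.
Answer: -pi/2*e3 e4


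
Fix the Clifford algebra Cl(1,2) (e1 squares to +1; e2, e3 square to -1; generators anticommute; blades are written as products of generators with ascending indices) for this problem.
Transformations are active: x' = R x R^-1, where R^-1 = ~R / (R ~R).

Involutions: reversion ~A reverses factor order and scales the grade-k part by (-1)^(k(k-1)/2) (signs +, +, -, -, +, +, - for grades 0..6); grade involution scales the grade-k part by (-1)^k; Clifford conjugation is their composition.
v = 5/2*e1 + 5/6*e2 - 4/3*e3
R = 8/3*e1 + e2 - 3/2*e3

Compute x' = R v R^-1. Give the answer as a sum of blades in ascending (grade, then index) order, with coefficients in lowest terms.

~R = 8/3*e1 + e2 - 3/2*e3, and R ~R = 139/36, so R^-1 = ~R / (139/36).
R v = 23/6 - 5/18*e1 e2 + 7/36*e1 e3 - 1/12*e2 e3
Answer: 777/278*e1 + 961/834*e2 - 686/417*e3


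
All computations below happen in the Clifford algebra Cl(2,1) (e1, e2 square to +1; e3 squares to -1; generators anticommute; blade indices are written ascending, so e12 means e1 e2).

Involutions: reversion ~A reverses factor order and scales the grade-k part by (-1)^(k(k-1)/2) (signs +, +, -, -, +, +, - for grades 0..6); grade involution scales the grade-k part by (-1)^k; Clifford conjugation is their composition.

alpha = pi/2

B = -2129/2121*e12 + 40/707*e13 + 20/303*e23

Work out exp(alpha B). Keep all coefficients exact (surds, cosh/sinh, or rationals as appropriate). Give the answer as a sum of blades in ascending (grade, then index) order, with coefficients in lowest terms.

B^2 term by term: the squares give (-2129/2121)^2*(e12)^2 + (40/707)^2*(e13)^2 + (20/303)^2*(e23)^2 = 4532641/4498641*(-1) + 1600/499849*(+1) + 400/91809*(+1) = -1 (each basis 2-blade squares to minus the product of its generators' squares); cross terms between blades sharing an index anticommute and cancel. So B^2 = -1.
B^2 = -1 — the negative square puts this in the circular regime; l = 1, alpha*l = pi/2, so exp(alpha B) = cos(pi/2) + (sin(pi/2)/1)*B = 0 + (1)*B.
Answer: -2129/2121*e12 + 40/707*e13 + 20/303*e23


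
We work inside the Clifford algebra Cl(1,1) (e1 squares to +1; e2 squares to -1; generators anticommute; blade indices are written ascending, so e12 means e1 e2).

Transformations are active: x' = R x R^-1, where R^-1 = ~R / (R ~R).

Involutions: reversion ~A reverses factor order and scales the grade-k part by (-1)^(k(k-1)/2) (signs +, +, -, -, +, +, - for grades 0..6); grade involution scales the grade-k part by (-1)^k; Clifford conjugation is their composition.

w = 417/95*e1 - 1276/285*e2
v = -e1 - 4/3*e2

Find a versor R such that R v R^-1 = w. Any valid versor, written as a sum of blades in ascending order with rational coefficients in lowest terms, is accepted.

Since q(v) = q(w) = -7/9, the sum R = v + w = 322/95*e1 - 552/95*e2 does the job whenever invertible.
Answer: 322/95*e1 - 552/95*e2


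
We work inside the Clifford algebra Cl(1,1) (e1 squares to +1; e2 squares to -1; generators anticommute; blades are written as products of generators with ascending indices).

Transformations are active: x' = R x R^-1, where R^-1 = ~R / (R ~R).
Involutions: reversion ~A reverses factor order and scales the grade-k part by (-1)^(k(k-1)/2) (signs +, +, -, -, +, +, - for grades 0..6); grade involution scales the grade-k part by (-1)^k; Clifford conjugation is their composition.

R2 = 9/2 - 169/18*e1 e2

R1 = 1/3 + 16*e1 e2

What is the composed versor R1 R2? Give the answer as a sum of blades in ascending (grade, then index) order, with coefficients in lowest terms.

Distribute over the terms of R1 (each basis-blade product reordered to ascending indices, repeated generators contracted through their squares):
(1/3) R2 = 3/2 - 169/54*e1 e2
(16*e1 e2) R2 = -1352/9 + 72*e1 e2
Summing the partial products and collecting blades:
Answer: -2677/18 + 3719/54*e1 e2


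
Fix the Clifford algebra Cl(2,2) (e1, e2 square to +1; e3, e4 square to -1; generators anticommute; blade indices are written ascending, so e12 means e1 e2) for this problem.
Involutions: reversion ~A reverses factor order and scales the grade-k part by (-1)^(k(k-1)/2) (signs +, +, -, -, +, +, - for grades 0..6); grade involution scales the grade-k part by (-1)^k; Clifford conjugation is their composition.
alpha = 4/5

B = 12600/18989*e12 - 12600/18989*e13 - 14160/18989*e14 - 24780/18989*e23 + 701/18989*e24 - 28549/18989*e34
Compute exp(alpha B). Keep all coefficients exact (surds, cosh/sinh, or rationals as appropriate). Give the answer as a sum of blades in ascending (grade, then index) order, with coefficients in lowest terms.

B^2 term by term: the squares give (12600/18989)^2*(e12)^2 + (-12600/18989)^2*(e13)^2 + (-14160/18989)^2*(e14)^2 + (-24780/18989)^2*(e23)^2 + (701/18989)^2*(e24)^2 + (-28549/18989)^2*(e34)^2 = 158760000/360582121*(-1) + 158760000/360582121*(+1) + 200505600/360582121*(+1) + 614048400/360582121*(+1) + 491401/360582121*(+1) + 815045401/360582121*(-1) = 0 (each basis 2-blade squares to minus the product of its generators' squares); cross terms between blades sharing an index anticommute and cancel; the commuting (index-disjoint) pairs give grade-4 terms 2*c*c'*(blade product), which cancel blade by blade — e1234: -719434800/360582121 + 17665200/360582121 + 701769600/360582121 = 0 — confirming B is simple. So B^2 = 0.
B^2 = 0, and the exponential is exactly linear here: exp(alpha B) = 1 + alpha B (parabolic case).
Answer: 1 + 10080/18989*e12 - 10080/18989*e13 - 11328/18989*e14 - 19824/18989*e23 + 2804/94945*e24 - 114196/94945*e34
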